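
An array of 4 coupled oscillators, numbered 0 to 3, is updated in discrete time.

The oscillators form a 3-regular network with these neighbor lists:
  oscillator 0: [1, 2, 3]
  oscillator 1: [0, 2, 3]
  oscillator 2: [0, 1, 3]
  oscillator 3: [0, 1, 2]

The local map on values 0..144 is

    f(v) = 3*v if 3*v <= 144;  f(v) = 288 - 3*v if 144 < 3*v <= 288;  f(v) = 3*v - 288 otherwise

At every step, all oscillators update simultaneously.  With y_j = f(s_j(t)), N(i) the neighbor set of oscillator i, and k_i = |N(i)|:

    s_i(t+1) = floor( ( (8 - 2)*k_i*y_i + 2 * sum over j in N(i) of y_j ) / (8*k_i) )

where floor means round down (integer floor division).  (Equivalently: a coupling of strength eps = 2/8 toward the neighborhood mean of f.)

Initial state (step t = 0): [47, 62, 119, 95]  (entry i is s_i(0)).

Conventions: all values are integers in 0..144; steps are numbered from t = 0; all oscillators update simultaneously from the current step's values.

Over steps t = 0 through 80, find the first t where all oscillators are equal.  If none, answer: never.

Answer: 23
Key observation: Synchronization is absorbing here: once all oscillators are equal they stay equal, and step 23 is the first all-equal step.

Derivation:
t=0: [47, 62, 119, 95]  (not all equal)
t=1: [120, 94, 72, 28]  (not all equal)
t=2: [67, 23, 67, 75]  (not all equal)
t=3: [83, 71, 83, 67]  (not all equal)
t=4: [46, 70, 46, 78]  (not all equal)
t=5: [126, 86, 126, 70]  (not all equal)
t=6: [84, 44, 84, 76]  (not all equal)
t=7: [46, 110, 46, 62]  (not all equal)
t=8: [127, 63, 127, 103]  (not all equal)
t=9: [87, 91, 87, 39]  (not all equal)
t=10: [33, 25, 33, 93]  (not all equal)
t=11: [89, 73, 89, 29]  (not all equal)
t=12: [30, 62, 30, 74]  (not all equal)
t=13: [89, 97, 89, 73]  (not all equal)
t=14: [23, 11, 23, 55]  (not all equal)
t=15: [70, 46, 70, 106]  (not all equal)
t=16: [79, 119, 79, 47]  (not all equal)
t=17: [60, 72, 60, 120]  (not all equal)
t=18: [102, 78, 102, 78]  (not all equal)
t=19: [24, 48, 24, 48]  (not all equal)
t=20: [84, 132, 84, 132]  (not all equal)
t=21: [48, 96, 48, 96]  (not all equal)
t=22: [120, 24, 120, 24]  (not all equal)
t=23: [72, 72, 72, 72]  (all equal)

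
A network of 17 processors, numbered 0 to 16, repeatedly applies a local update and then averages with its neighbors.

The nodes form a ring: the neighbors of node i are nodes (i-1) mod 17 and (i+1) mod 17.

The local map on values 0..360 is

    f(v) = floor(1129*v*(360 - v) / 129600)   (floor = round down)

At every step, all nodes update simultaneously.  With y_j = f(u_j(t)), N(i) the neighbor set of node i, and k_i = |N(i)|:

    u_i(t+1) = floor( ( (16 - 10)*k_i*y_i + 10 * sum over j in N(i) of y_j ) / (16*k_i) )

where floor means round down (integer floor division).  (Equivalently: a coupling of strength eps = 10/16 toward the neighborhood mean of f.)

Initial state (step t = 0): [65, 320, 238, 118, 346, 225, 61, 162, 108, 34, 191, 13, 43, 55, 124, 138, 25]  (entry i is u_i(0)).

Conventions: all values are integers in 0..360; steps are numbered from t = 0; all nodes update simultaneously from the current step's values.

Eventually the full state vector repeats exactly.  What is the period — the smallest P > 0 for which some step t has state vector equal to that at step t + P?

Answer: 2
Key observation: The state at step 16, [280, 280, 280, 280, 280, 280, 280, 280, 280, 280, 280, 280, 280, 280, 280, 280, 280], reappears at step 18 — and no state repeats earlier — so the cycle the system enters has period 2.

Derivation:
t=0: [65, 320, 238, 118, 346, 225, 61, 162, 108, 34, 191, 13, 43, 55, 124, 138, 25]
t=1: [119, 172, 206, 184, 175, 161, 228, 228, 206, 197, 147, 139, 102, 171, 224, 201, 162]
t=2: [268, 269, 279, 280, 281, 274, 267, 266, 272, 275, 272, 256, 257, 259, 274, 274, 269]
t=3: [213, 208, 201, 194, 197, 204, 212, 213, 209, 206, 213, 223, 229, 221, 211, 207, 210]
t=4: [273, 275, 277, 279, 278, 276, 273, 272, 274, 274, 271, 266, 264, 267, 271, 274, 273]
t=5: [205, 203, 199, 197, 198, 201, 205, 206, 205, 206, 210, 215, 217, 215, 210, 206, 205]
t=6: [276, 277, 278, 279, 278, 277, 276, 276, 276, 275, 273, 271, 270, 271, 273, 275, 276]
t=7: [200, 199, 198, 197, 198, 199, 200, 201, 201, 203, 206, 209, 210, 209, 206, 203, 201]
t=8: [278, 278, 279, 279, 279, 278, 278, 278, 277, 277, 275, 274, 274, 274, 275, 277, 277]
t=9: [198, 197, 196, 196, 196, 197, 198, 198, 199, 200, 202, 204, 205, 204, 202, 200, 199]
t=10: [279, 279, 279, 280, 279, 279, 279, 279, 278, 278, 277, 277, 276, 277, 277, 278, 278]
t=11: [196, 196, 195, 195, 195, 196, 196, 196, 197, 198, 199, 200, 200, 200, 199, 198, 197]
t=12: [279, 280, 280, 280, 280, 280, 280, 279, 279, 279, 278, 278, 278, 278, 278, 279, 279]
t=13: [195, 195, 195, 195, 195, 195, 195, 195, 196, 196, 197, 198, 198, 198, 197, 196, 196]
t=14: [280, 280, 280, 280, 280, 280, 280, 280, 280, 279, 279, 279, 279, 279, 279, 279, 280]
t=15: [195, 195, 195, 195, 195, 195, 195, 195, 195, 195, 196, 196, 196, 196, 196, 195, 195]
t=16: [280, 280, 280, 280, 280, 280, 280, 280, 280, 280, 280, 280, 280, 280, 280, 280, 280]
t=17: [195, 195, 195, 195, 195, 195, 195, 195, 195, 195, 195, 195, 195, 195, 195, 195, 195]
t=18: [280, 280, 280, 280, 280, 280, 280, 280, 280, 280, 280, 280, 280, 280, 280, 280, 280]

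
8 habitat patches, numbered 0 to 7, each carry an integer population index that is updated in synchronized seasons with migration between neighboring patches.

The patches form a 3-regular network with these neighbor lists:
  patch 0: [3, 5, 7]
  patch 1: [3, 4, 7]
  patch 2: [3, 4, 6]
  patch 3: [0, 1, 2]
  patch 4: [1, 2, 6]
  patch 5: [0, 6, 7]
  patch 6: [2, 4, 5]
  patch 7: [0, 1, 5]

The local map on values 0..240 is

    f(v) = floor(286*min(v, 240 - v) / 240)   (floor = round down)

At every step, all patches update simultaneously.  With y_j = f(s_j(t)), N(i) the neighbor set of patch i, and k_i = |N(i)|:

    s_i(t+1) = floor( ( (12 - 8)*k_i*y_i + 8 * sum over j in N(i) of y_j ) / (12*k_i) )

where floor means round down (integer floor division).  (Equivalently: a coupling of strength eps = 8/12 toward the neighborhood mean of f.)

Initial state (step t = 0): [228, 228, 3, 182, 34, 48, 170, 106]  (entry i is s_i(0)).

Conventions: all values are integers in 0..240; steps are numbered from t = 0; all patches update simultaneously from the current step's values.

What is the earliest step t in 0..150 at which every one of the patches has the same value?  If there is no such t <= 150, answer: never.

Answer: 26
Key observation: Synchronization is absorbing here: once all patches are equal they stay equal, and step 26 is the first all-equal step.

Derivation:
t=0: [228, 228, 3, 182, 34, 48, 170, 106]  (not all equal)
t=1: [60, 56, 43, 29, 35, 68, 49, 60]  (not all equal)
t=2: [65, 54, 46, 53, 52, 71, 57, 72]  (not all equal)
t=3: [77, 67, 60, 64, 61, 78, 66, 78]  (not all equal)
t=4: [88, 79, 73, 78, 74, 88, 78, 88]  (not all equal)
t=5: [101, 94, 89, 93, 89, 101, 92, 101]  (not all equal)
t=6: [117, 112, 107, 111, 108, 117, 110, 118]  (not all equal)
t=7: [137, 133, 129, 132, 129, 137, 131, 138]  (not all equal)
t=8: [123, 127, 130, 127, 130, 123, 128, 122]  (not all equal)
t=9: [138, 134, 132, 134, 132, 137, 133, 138]  (not all equal)
t=10: [122, 125, 127, 125, 127, 122, 126, 122]  (not all equal)
t=11: [139, 137, 134, 137, 134, 138, 135, 139]  (not all equal)
t=12: [120, 122, 124, 122, 124, 121, 124, 120]  (not all equal)
t=13: [141, 140, 138, 140, 138, 141, 138, 141]  (not all equal)
t=14: [117, 119, 120, 119, 120, 117, 120, 117]  (not all equal)
t=15: [139, 141, 142, 141, 142, 139, 142, 139]  (not all equal)
t=16: [119, 117, 116, 117, 116, 119, 116, 119]  (not all equal)
t=17: [140, 139, 138, 139, 138, 140, 138, 140]  (not all equal)
t=18: [119, 120, 120, 120, 120, 119, 120, 119]  (not all equal)
t=19: [141, 142, 143, 142, 143, 141, 142, 141]  (not all equal)
t=20: [116, 116, 115, 116, 115, 116, 115, 116]  (not all equal)
t=21: [138, 137, 137, 137, 137, 137, 137, 138]  (not all equal)
t=22: [121, 121, 122, 121, 122, 121, 122, 121]  (not all equal)
t=23: [141, 140, 140, 140, 140, 140, 140, 141]  (not all equal)
t=24: [117, 118, 119, 118, 119, 118, 119, 117]  (not all equal)
t=25: [139, 140, 140, 140, 140, 139, 140, 139]  (not all equal)
t=26: [119, 119, 119, 119, 119, 119, 119, 119]  (all equal)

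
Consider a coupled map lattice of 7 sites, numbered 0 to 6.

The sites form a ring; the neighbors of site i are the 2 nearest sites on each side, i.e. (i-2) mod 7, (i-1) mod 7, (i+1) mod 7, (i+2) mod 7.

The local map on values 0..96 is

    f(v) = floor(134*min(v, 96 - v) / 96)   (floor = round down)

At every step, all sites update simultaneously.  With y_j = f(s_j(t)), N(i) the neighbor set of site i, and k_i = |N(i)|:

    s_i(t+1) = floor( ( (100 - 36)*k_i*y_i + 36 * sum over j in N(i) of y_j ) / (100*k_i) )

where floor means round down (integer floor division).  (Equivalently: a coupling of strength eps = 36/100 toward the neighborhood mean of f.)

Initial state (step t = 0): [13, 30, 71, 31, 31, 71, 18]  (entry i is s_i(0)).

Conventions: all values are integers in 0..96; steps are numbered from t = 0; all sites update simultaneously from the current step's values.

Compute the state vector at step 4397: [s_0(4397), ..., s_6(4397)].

Answer: [62, 63, 64, 64, 63, 61, 61]
Key observation: The state at step 20, [45, 46, 47, 47, 46, 44, 44], reappears at step 24: the system is in a cycle of period 4 from step 20 on.  Therefore the state at step 4397 equals the state at step 20 + ((4397 - 20) mod 4) = 21, which is [62, 63, 64, 64, 63, 61, 61].

Derivation:
t=0: [13, 30, 71, 31, 31, 71, 18]
t=1: [23, 37, 34, 41, 39, 33, 28]
t=2: [36, 48, 47, 54, 51, 45, 41]
t=3: [54, 63, 62, 60, 61, 60, 58]
t=4: [54, 48, 48, 49, 48, 50, 52]
t=5: [60, 65, 66, 65, 66, 63, 62]
t=6: [47, 43, 42, 42, 42, 45, 46]
t=7: [63, 60, 58, 58, 58, 61, 63]
t=8: [47, 49, 52, 52, 51, 48, 47]
t=9: [64, 64, 61, 61, 62, 65, 64]
t=10: [44, 44, 47, 47, 46, 43, 44]
t=11: [61, 61, 64, 64, 63, 60, 61]
t=12: [47, 47, 44, 45, 46, 48, 48]
t=13: [65, 64, 62, 62, 64, 66, 66]
t=14: [43, 44, 46, 45, 44, 41, 41]
t=15: [59, 60, 62, 61, 60, 58, 57]
t=16: [51, 50, 47, 48, 50, 52, 52]
t=17: [62, 63, 64, 65, 63, 61, 61]
t=18: [46, 45, 44, 44, 45, 47, 47]
t=19: [63, 62, 61, 61, 62, 64, 64]
t=20: [45, 46, 47, 47, 46, 44, 44]
t=21: [62, 63, 64, 64, 63, 61, 61]
t=22: [46, 45, 44, 44, 46, 47, 47]
t=23: [63, 62, 61, 61, 63, 64, 64]
t=24: [45, 46, 47, 47, 46, 44, 44]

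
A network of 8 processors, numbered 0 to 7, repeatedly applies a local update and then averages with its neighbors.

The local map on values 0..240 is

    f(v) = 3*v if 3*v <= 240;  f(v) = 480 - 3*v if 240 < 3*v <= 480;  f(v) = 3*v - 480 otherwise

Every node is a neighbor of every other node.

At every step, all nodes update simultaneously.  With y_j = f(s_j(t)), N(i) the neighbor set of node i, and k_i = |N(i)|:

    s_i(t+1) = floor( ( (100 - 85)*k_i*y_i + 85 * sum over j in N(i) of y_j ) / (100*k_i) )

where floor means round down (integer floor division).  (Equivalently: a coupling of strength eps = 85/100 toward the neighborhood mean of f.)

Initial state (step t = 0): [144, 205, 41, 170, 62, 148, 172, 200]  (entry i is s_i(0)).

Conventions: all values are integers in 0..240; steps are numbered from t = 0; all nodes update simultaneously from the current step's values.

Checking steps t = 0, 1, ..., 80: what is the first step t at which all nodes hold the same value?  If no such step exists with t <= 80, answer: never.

Answer: 2
Key observation: Synchronization is absorbing here: once all nodes are equal they stay equal, and step 2 is the first all-equal step.

Derivation:
t=0: [144, 205, 41, 170, 62, 148, 172, 200]  (not all equal)
t=1: [88, 90, 90, 87, 92, 87, 87, 90]  (not all equal)
t=2: [213, 213, 213, 213, 213, 213, 213, 213]  (all equal)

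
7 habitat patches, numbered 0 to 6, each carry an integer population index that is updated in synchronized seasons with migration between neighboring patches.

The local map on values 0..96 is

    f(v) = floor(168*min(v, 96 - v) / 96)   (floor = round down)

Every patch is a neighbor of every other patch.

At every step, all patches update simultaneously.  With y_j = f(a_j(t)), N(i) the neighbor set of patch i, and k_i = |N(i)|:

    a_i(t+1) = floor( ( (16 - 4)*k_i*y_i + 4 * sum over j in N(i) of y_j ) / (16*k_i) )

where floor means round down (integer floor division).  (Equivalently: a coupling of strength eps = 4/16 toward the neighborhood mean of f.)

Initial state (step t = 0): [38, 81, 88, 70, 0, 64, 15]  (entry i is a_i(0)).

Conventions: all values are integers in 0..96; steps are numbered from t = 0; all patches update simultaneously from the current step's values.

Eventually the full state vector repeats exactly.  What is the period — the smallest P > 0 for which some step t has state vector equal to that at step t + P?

Answer: 3
Key observation: The state at step 38, [78, 79, 79, 78, 78, 78, 79], reappears at step 41 — and no state repeats earlier — so the cycle the system enters has period 3.

Derivation:
t=0: [38, 81, 88, 70, 0, 64, 15]
t=1: [56, 28, 19, 41, 9, 49, 28]
t=2: [64, 50, 38, 65, 26, 73, 50]
t=3: [57, 74, 64, 55, 49, 45, 74]
t=4: [66, 44, 57, 68, 76, 73, 44]
t=5: [53, 71, 64, 51, 41, 44, 71]
t=6: [71, 48, 58, 73, 68, 73, 48]
t=7: [47, 76, 63, 45, 51, 45, 76]
t=8: [76, 43, 58, 73, 73, 73, 43]
t=9: [40, 68, 62, 43, 43, 43, 68]
t=10: [68, 53, 60, 71, 71, 71, 53]
t=11: [51, 69, 60, 46, 46, 46, 69]
t=12: [75, 53, 64, 76, 76, 76, 53]
t=13: [39, 67, 54, 39, 39, 39, 67]
t=14: [66, 53, 70, 66, 66, 66, 53]
t=15: [53, 69, 48, 53, 53, 53, 69]
t=16: [73, 53, 79, 73, 73, 73, 53]
t=17: [42, 67, 34, 42, 42, 42, 67]
t=18: [70, 54, 60, 70, 70, 70, 54]
t=19: [48, 67, 60, 48, 48, 48, 67]
t=20: [80, 56, 65, 80, 80, 80, 56]
t=21: [32, 62, 51, 32, 32, 32, 62]
t=22: [57, 59, 72, 57, 57, 57, 59]
t=23: [66, 63, 48, 66, 66, 66, 63]
t=24: [53, 57, 76, 53, 53, 53, 57]
t=25: [72, 67, 44, 72, 72, 72, 67]
t=26: [44, 49, 68, 44, 44, 44, 49]
t=27: [76, 79, 56, 76, 76, 76, 79]
t=28: [35, 31, 60, 35, 35, 35, 31]
t=29: [60, 55, 61, 60, 60, 60, 55]
t=30: [63, 69, 62, 63, 63, 63, 69]
t=31: [56, 49, 57, 56, 56, 56, 49]
t=32: [70, 79, 69, 70, 70, 70, 79]
t=33: [43, 32, 45, 43, 43, 43, 32]
t=34: [73, 60, 75, 73, 73, 73, 60]
t=35: [41, 58, 38, 41, 41, 41, 58]
t=36: [70, 66, 66, 70, 70, 70, 66]
t=37: [45, 50, 50, 45, 45, 45, 50]
t=38: [78, 79, 79, 78, 78, 78, 79]
t=39: [30, 29, 29, 30, 30, 30, 29]
t=40: [51, 50, 50, 51, 51, 51, 50]
t=41: [78, 79, 79, 78, 78, 78, 79]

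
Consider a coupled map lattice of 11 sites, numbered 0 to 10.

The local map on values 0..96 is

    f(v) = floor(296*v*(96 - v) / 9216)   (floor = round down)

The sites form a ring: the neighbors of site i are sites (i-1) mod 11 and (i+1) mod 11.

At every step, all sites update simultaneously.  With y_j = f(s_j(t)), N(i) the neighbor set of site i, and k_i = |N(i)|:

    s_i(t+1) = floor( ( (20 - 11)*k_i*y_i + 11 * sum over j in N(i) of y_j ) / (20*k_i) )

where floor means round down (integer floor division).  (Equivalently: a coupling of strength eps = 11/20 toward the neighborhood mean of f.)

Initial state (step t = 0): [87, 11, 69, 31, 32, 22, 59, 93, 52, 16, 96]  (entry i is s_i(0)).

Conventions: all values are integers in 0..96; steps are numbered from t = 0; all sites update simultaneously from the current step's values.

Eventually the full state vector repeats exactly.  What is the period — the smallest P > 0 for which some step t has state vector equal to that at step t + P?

Answer: 2
Key observation: The state at step 18, [66, 66, 67, 68, 69, 70, 70, 69, 68, 67, 66], reappears at step 20 — and no state repeats earlier — so the cycle the system enters has period 2.

Derivation:
t=0: [87, 11, 69, 31, 32, 22, 59, 93, 52, 16, 96]
t=1: [19, 36, 52, 62, 61, 60, 48, 42, 46, 38, 18]
t=2: [52, 63, 70, 68, 68, 70, 72, 72, 71, 63, 52]
t=3: [71, 65, 61, 60, 60, 58, 55, 55, 58, 65, 71]
t=4: [58, 63, 67, 68, 69, 70, 71, 71, 68, 63, 58]
t=5: [68, 66, 62, 60, 59, 58, 57, 58, 61, 65, 68]
t=6: [61, 63, 66, 68, 69, 70, 70, 69, 67, 64, 61]
t=7: [67, 65, 63, 61, 59, 58, 58, 59, 62, 65, 67]
t=8: [62, 64, 66, 68, 69, 70, 70, 69, 67, 64, 62]
t=9: [66, 65, 63, 61, 59, 58, 58, 59, 62, 64, 66]
t=10: [63, 64, 66, 68, 69, 70, 70, 69, 67, 65, 63]
t=11: [65, 64, 63, 61, 59, 58, 58, 59, 61, 64, 65]
t=12: [64, 65, 66, 68, 69, 70, 70, 69, 67, 65, 64]
t=13: [64, 64, 62, 61, 59, 58, 58, 59, 61, 63, 64]
t=14: [65, 65, 66, 68, 69, 70, 70, 69, 68, 66, 65]
t=15: [64, 63, 62, 61, 59, 58, 58, 59, 61, 62, 63]
t=16: [65, 66, 67, 68, 69, 70, 70, 69, 68, 67, 66]
t=17: [63, 63, 62, 60, 59, 58, 58, 59, 60, 62, 63]
t=18: [66, 66, 67, 68, 69, 70, 70, 69, 68, 67, 66]
t=19: [63, 62, 62, 60, 59, 58, 58, 59, 60, 62, 62]
t=20: [66, 66, 67, 68, 69, 70, 70, 69, 68, 67, 66]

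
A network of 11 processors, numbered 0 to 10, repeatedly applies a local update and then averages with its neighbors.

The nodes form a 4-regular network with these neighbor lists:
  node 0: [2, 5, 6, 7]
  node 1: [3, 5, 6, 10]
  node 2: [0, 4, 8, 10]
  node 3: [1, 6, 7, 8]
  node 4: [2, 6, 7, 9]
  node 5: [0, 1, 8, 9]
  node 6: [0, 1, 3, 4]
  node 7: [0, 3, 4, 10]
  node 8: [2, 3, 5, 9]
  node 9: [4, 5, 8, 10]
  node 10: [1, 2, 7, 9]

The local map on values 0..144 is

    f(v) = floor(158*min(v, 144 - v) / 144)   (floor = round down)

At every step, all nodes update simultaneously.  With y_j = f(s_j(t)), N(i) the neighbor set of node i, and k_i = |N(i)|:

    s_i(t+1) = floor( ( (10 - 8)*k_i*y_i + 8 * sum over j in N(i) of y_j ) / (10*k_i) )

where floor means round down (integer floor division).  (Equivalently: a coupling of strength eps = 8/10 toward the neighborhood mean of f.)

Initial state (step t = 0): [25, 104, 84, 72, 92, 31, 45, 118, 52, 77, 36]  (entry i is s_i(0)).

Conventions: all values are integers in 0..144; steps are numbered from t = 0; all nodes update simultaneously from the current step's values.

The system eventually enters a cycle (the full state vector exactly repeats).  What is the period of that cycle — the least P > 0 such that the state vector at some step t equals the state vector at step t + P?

Answer: 2
Key observation: The state at step 6, [74, 74, 74, 74, 74, 74, 74, 74, 74, 74, 74], reappears at step 8 — and no state repeats earlier — so the cycle the system enters has period 2.

Derivation:
t=0: [25, 104, 84, 72, 92, 31, 45, 118, 52, 77, 36]
t=1: [40, 48, 49, 51, 54, 46, 51, 46, 61, 52, 49]
t=2: [50, 53, 54, 55, 54, 53, 52, 52, 56, 57, 53]
t=3: [57, 58, 58, 58, 58, 58, 57, 57, 60, 59, 58]
t=4: [62, 62, 63, 63, 62, 63, 62, 62, 63, 63, 63]
t=5: [68, 68, 68, 68, 68, 68, 68, 68, 69, 68, 68]
t=6: [74, 74, 74, 74, 74, 74, 74, 74, 74, 74, 74]
t=7: [76, 76, 76, 76, 76, 76, 76, 76, 76, 76, 76]
t=8: [74, 74, 74, 74, 74, 74, 74, 74, 74, 74, 74]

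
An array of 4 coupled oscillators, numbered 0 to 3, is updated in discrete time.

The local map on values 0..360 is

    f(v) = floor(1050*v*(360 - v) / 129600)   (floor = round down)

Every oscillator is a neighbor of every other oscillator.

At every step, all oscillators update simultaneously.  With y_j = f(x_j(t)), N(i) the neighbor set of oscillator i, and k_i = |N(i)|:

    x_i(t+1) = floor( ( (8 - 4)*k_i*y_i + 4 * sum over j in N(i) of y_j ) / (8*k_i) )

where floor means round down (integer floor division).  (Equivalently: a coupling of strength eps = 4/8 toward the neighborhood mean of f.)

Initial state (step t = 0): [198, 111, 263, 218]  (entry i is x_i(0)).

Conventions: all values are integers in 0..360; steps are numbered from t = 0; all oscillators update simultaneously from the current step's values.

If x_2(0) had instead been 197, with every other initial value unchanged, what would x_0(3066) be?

Answer: x_0(3066) = 236
Key observation: The state at step 17, [237, 237, 237, 237], reappears at step 19: the system is in a cycle of period 2 from step 17 on.  Therefore the state at step 3066 equals the state at step 17 + ((3066 - 17) mod 2) = 18, which is [236, 236, 236, 236].

Derivation:
t=0: [198, 111, 197, 218]
t=1: [251, 239, 252, 248]
t=2: [223, 228, 223, 225]
t=3: [246, 244, 246, 245]
t=4: [227, 228, 227, 227]
t=5: [243, 243, 243, 243]
t=6: [230, 230, 230, 230]
t=7: [242, 242, 242, 242]
t=8: [231, 231, 231, 231]
t=9: [241, 241, 241, 241]
t=10: [232, 232, 232, 232]
t=11: [240, 240, 240, 240]
t=12: [233, 233, 233, 233]
t=13: [239, 239, 239, 239]
t=14: [234, 234, 234, 234]
t=15: [238, 238, 238, 238]
t=16: [235, 235, 235, 235]
t=17: [237, 237, 237, 237]
t=18: [236, 236, 236, 236]
t=19: [237, 237, 237, 237]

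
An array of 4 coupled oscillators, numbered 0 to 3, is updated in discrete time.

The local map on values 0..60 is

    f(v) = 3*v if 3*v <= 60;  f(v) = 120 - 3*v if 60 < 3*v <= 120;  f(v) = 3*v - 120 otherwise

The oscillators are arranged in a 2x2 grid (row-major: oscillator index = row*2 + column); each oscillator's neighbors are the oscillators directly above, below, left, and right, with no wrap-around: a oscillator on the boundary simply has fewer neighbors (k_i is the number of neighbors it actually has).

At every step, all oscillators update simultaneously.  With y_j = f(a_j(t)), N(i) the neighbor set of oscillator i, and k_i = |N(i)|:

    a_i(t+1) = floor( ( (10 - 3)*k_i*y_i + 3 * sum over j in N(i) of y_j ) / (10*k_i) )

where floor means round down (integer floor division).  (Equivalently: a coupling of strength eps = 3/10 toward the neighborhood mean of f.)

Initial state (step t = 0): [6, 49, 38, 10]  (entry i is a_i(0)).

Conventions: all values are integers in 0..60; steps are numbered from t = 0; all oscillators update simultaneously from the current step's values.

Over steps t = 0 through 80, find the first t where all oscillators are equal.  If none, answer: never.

Answer: 8
Key observation: Synchronization is absorbing here: once all oscillators are equal they stay equal, and step 8 is the first all-equal step.

Derivation:
t=0: [6, 49, 38, 10]  (not all equal)
t=1: [17, 26, 11, 25]  (not all equal)
t=2: [46, 43, 37, 42]  (not all equal)
t=3: [15, 9, 9, 6]  (not all equal)
t=4: [39, 28, 28, 20]  (not all equal)
t=5: [12, 34, 34, 52]  (not all equal)
t=6: [30, 23, 23, 30]  (not all equal)
t=7: [36, 44, 44, 36]  (not all equal)
t=8: [12, 12, 12, 12]  (all equal)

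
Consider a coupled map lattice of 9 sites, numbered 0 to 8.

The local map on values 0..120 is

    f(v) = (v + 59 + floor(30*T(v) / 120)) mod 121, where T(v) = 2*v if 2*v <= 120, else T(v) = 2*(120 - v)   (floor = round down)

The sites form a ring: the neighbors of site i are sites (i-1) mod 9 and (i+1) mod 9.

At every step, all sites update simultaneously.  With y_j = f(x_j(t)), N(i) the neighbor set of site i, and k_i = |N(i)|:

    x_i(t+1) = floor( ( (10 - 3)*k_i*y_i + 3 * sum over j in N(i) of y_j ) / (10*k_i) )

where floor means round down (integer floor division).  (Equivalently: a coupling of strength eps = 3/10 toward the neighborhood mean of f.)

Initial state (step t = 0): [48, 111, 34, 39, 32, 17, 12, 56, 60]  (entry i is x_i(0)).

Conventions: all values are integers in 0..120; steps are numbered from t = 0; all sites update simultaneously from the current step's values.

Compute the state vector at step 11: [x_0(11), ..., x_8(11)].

Simulating step by step:
t=0: [48, 111, 34, 39, 32, 17, 12, 56, 60]
t=1: [19, 55, 102, 114, 105, 86, 69, 31, 24]
t=2: [78, 34, 45, 53, 49, 41, 44, 92, 95]
t=3: [49, 83, 22, 14, 28, 86, 27, 38, 43]
t=4: [13, 42, 82, 84, 88, 58, 92, 96, 20]
t=5: [68, 18, 33, 40, 39, 30, 41, 52, 80]
t=6: [41, 81, 106, 117, 115, 108, 102, 34, 33]
t=7: [105, 52, 49, 55, 54, 52, 58, 100, 110]
t=8: [45, 20, 13, 18, 18, 17, 27, 45, 51]
t=9: [18, 74, 80, 84, 85, 86, 82, 20, 11]
t=10: [76, 43, 37, 39, 40, 40, 46, 79, 78]
t=11: [31, 23, 97, 116, 118, 102, 28, 32, 36]

Answer: [31, 23, 97, 116, 118, 102, 28, 32, 36]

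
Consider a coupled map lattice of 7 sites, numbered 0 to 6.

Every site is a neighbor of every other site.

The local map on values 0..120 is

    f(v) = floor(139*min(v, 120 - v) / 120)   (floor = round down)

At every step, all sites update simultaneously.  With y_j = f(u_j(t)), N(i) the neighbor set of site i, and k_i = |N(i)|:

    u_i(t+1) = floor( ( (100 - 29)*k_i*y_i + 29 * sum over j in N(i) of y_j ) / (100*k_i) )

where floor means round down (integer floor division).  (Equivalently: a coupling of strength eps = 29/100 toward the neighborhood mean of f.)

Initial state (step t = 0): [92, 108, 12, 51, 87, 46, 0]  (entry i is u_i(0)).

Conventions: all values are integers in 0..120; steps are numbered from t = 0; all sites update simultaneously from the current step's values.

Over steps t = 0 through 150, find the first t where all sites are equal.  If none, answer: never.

Answer: never
Key observation: The state at step 8 reappears at step 10 — the system is in a cycle of period 2 from step 8 on.  No step 0..10 is synchronized, and the cycle repeats forever, so no step up to 150 (or ever) has all sites equal.

Derivation:
t=0: [92, 108, 12, 51, 87, 46, 0]  (not all equal)
t=1: [31, 18, 18, 49, 35, 45, 10]  (not all equal)
t=2: [34, 24, 24, 48, 37, 45, 18]  (not all equal)
t=3: [38, 30, 30, 49, 40, 47, 25]  (not all equal)
t=4: [43, 36, 36, 51, 44, 50, 32]  (not all equal)
t=5: [48, 43, 43, 55, 49, 53, 40]  (not all equal)
t=6: [54, 50, 50, 60, 55, 58, 48]  (not all equal)
t=7: [61, 58, 58, 66, 62, 65, 57]  (not all equal)
t=8: [67, 66, 66, 63, 66, 63, 65]  (not all equal)
t=9: [61, 62, 62, 65, 62, 65, 63]  (not all equal)
t=10: [67, 66, 66, 63, 66, 63, 65]  (not all equal)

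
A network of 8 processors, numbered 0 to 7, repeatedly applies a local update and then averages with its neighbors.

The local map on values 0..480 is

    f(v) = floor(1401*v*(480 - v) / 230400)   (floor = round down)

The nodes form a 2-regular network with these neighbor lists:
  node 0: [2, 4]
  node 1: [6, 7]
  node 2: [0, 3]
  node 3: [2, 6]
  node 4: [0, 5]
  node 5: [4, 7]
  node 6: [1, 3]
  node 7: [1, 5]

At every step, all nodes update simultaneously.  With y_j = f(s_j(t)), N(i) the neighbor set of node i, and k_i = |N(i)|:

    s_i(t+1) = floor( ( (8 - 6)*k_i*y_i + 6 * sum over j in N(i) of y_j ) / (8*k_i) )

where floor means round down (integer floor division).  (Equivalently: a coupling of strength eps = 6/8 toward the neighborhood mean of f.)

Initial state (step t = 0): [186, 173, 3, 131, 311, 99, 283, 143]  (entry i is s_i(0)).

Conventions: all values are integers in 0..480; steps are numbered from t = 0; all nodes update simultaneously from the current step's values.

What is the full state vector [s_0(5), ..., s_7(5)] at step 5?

Answer: [296, 303, 296, 299, 297, 299, 302, 301]

Derivation:
t=0: [186, 173, 3, 131, 311, 99, 283, 143]
t=1: [205, 317, 230, 199, 290, 286, 309, 279]
t=2: [342, 326, 343, 336, 338, 337, 325, 329]
t=3: [287, 304, 288, 295, 289, 295, 301, 299]
t=4: [335, 327, 334, 331, 333, 331, 327, 328]
t=5: [296, 303, 296, 299, 297, 299, 302, 301]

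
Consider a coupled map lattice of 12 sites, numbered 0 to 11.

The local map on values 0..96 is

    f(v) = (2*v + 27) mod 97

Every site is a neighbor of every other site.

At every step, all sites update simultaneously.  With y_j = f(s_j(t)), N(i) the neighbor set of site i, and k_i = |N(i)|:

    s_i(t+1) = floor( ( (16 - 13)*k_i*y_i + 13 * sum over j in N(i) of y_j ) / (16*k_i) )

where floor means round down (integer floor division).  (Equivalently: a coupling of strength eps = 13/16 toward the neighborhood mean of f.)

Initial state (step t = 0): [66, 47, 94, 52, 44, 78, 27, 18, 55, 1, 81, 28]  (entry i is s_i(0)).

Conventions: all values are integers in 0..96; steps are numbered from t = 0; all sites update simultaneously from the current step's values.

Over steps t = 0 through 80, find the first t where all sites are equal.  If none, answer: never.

Answer: 5
Key observation: Synchronization is absorbing here: once all sites are equal they stay equal, and step 5 is the first all-equal step.

Derivation:
t=0: [66, 47, 94, 52, 44, 78, 27, 18, 55, 1, 81, 28]  (not all equal)
t=1: [53, 49, 49, 50, 48, 56, 55, 53, 51, 50, 57, 56]  (not all equal)
t=2: [34, 33, 33, 33, 33, 35, 35, 34, 34, 33, 35, 35]  (not all equal)
t=3: [66, 65, 65, 65, 65, 55, 55, 66, 66, 65, 55, 55]  (not all equal)
t=4: [54, 54, 54, 54, 54, 52, 52, 54, 54, 54, 52, 52]  (not all equal)
t=5: [36, 36, 36, 36, 36, 36, 36, 36, 36, 36, 36, 36]  (all equal)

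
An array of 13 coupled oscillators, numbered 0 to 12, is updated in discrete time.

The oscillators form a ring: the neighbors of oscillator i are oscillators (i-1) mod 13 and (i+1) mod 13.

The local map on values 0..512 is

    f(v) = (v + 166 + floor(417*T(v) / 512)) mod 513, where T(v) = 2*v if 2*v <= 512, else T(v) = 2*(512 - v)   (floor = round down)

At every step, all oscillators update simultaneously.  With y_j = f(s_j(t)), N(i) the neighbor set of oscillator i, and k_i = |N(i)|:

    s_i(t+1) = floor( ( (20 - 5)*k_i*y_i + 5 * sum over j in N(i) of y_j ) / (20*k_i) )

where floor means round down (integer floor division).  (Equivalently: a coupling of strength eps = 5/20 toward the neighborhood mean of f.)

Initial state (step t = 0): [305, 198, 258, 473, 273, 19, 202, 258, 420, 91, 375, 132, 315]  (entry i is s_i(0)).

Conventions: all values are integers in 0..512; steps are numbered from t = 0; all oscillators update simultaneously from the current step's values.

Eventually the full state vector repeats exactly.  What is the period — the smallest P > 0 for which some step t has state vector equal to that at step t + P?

Answer: 2
Key observation: The state at step 10, [299, 299, 299, 298, 298, 298, 298, 298, 298, 298, 299, 299, 299], reappears at step 12 — and no state repeats earlier — so the cycle the system enters has period 2.

Derivation:
t=0: [305, 198, 258, 473, 273, 19, 202, 258, 420, 91, 375, 132, 315]
t=1: [278, 207, 288, 221, 286, 223, 205, 293, 257, 362, 238, 67, 252]
t=2: [298, 224, 282, 251, 289, 241, 210, 291, 313, 269, 283, 330, 318]
t=3: [290, 256, 300, 310, 303, 278, 227, 289, 295, 312, 306, 283, 287]
t=4: [307, 319, 300, 293, 297, 302, 263, 297, 300, 291, 295, 306, 306]
t=5: [292, 288, 297, 301, 299, 300, 315, 302, 298, 302, 300, 294, 293]
t=6: [303, 304, 300, 297, 297, 296, 290, 296, 298, 297, 298, 301, 302]
t=7: [296, 295, 297, 299, 300, 300, 303, 300, 299, 299, 298, 297, 296]
t=8: [300, 300, 299, 298, 298, 297, 296, 297, 298, 298, 299, 299, 300]
t=9: [298, 298, 298, 298, 299, 299, 300, 299, 299, 298, 298, 298, 298]
t=10: [299, 299, 299, 298, 298, 298, 298, 298, 298, 298, 299, 299, 299]
t=11: [298, 298, 298, 298, 299, 299, 299, 299, 299, 298, 298, 298, 298]
t=12: [299, 299, 299, 298, 298, 298, 298, 298, 298, 298, 299, 299, 299]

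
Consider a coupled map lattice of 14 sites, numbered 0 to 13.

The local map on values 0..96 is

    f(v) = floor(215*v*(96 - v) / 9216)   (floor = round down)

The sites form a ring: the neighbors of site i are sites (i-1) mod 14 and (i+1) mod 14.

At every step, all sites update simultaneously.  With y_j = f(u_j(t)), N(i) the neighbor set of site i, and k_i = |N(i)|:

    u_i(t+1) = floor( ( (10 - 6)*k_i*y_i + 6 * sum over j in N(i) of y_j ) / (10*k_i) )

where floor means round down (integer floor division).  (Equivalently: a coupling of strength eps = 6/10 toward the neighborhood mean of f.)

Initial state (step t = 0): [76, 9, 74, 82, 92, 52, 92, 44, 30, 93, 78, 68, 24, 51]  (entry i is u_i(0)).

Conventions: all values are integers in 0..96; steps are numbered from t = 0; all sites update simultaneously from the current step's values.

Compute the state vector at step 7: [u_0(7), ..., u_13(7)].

Simulating step by step:
t=0: [76, 9, 74, 82, 92, 52, 92, 44, 30, 93, 78, 68, 24, 51]
t=1: [35, 28, 28, 23, 26, 26, 35, 37, 36, 25, 27, 39, 45, 43]
t=2: [48, 45, 42, 41, 41, 44, 47, 49, 47, 44, 44, 49, 52, 51]
t=3: [53, 52, 52, 52, 52, 52, 53, 53, 53, 53, 53, 53, 53, 53]
t=4: [53, 53, 53, 53, 53, 53, 53, 53, 53, 53, 53, 53, 53, 53]
t=5: [53, 53, 53, 53, 53, 53, 53, 53, 53, 53, 53, 53, 53, 53]
t=6: [53, 53, 53, 53, 53, 53, 53, 53, 53, 53, 53, 53, 53, 53]
t=7: [53, 53, 53, 53, 53, 53, 53, 53, 53, 53, 53, 53, 53, 53]

Answer: [53, 53, 53, 53, 53, 53, 53, 53, 53, 53, 53, 53, 53, 53]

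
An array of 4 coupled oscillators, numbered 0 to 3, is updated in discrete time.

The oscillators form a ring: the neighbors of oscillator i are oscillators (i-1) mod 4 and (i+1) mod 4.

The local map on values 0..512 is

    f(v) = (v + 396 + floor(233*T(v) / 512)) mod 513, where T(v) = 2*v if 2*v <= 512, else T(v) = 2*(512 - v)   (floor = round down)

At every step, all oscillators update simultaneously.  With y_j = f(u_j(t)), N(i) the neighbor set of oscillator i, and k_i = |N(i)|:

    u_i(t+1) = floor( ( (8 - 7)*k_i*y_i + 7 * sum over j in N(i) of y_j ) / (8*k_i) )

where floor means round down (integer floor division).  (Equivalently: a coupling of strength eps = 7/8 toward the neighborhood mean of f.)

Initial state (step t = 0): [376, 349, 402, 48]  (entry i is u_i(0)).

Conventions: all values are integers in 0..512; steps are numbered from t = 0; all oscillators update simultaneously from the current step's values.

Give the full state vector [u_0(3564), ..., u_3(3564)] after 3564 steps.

Answer: [383, 383, 383, 383]
Key observation: The state at step 3, [383, 383, 383, 383], reappears at step 4: the system is in a cycle of period 1 from step 3 on.  Therefore the state at step 3564 equals the state at step 3 + ((3564 - 3) mod 1) = 3, which is [383, 383, 383, 383].

Derivation:
t=0: [376, 349, 402, 48]
t=1: [427, 383, 427, 396]
t=2: [383, 386, 383, 386]
t=3: [383, 383, 383, 383]
t=4: [383, 383, 383, 383]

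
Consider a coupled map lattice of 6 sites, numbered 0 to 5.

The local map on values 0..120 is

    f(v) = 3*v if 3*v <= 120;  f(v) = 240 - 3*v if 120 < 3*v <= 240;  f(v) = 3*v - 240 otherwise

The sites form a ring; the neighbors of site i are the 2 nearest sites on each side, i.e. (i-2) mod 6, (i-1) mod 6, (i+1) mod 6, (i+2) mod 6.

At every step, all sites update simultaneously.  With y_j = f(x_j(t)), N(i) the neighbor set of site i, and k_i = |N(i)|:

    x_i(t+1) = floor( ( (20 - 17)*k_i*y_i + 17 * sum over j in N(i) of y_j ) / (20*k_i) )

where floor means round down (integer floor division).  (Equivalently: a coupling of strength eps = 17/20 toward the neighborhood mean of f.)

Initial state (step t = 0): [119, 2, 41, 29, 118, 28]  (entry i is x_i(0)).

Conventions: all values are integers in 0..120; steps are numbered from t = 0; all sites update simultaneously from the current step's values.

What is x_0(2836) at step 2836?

Answer: x_0(2836) = 42
Key observation: The state at step 11, [111, 113, 111, 111, 113, 111], reappears at step 14: the system is in a cycle of period 3 from step 11 on.  Therefore the state at step 2836 equals the state at step 11 + ((2836 - 11) mod 3) = 13, which is [42, 44, 42, 42, 44, 42].

Derivation:
t=0: [119, 2, 41, 29, 118, 28]
t=1: [85, 86, 86, 81, 103, 81]
t=2: [25, 10, 25, 23, 18, 22]
t=3: [59, 65, 59, 58, 68, 58]
t=4: [54, 61, 54, 54, 60, 54]
t=5: [69, 74, 69, 69, 75, 69]
t=6: [25, 30, 25, 25, 30, 25]
t=7: [81, 77, 81, 81, 77, 81]
t=8: [5, 3, 5, 5, 3, 5]
t=9: [12, 14, 12, 12, 14, 12]
t=10: [38, 36, 38, 38, 36, 38]
t=11: [111, 113, 111, 111, 113, 111]
t=12: [95, 93, 95, 95, 93, 95]
t=13: [42, 44, 42, 42, 44, 42]
t=14: [111, 113, 111, 111, 113, 111]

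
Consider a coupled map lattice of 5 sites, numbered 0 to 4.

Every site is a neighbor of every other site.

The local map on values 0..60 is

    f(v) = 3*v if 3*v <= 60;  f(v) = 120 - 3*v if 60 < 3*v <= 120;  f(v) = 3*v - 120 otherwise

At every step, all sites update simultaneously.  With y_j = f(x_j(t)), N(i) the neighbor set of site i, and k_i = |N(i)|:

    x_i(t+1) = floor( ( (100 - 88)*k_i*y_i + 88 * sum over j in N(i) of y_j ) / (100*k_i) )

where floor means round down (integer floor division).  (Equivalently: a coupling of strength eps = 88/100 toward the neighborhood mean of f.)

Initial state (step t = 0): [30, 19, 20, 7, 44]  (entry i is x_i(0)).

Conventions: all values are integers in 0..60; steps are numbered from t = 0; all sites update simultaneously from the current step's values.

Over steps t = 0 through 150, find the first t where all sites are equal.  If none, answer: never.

Simulating step by step:
t=0: [30, 19, 20, 7, 44]  (not all equal)
t=1: [36, 33, 33, 37, 38]  (not all equal)
t=2: [13, 13, 13, 14, 14]  (not all equal)
t=3: [40, 40, 40, 40, 40]  (all equal)

Answer: 3
Key observation: Synchronization is absorbing here: once all sites are equal they stay equal, and step 3 is the first all-equal step.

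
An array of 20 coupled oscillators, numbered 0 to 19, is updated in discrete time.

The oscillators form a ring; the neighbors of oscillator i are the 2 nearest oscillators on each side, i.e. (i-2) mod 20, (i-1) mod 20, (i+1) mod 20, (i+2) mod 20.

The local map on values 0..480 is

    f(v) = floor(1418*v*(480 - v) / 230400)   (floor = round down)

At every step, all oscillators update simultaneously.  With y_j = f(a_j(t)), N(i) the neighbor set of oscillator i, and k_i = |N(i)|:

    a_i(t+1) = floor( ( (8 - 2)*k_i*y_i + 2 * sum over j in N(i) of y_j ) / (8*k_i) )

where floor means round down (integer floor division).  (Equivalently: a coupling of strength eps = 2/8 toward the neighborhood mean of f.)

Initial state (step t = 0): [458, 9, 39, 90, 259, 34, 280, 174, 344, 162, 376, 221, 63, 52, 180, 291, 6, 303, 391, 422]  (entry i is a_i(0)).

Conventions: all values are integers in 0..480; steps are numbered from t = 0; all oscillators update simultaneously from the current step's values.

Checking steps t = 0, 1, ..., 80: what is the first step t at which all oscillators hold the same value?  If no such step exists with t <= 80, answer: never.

Simulating step by step:
t=0: [458, 9, 39, 90, 259, 34, 280, 174, 344, 162, 376, 221, 63, 52, 180, 291, 6, 303, 391, 422]  (not all equal)
t=1: [77, 52, 119, 198, 311, 147, 324, 310, 292, 313, 249, 317, 187, 175, 289, 304, 88, 292, 195, 152]  (not all equal)
t=2: [208, 170, 260, 321, 318, 307, 313, 322, 334, 324, 347, 322, 336, 328, 329, 322, 243, 327, 321, 292]  (not all equal)
t=3: [343, 327, 345, 317, 319, 323, 319, 313, 301, 308, 289, 309, 298, 306, 308, 314, 342, 312, 319, 333]  (not all equal)
t=4: [292, 304, 291, 314, 314, 313, 317, 321, 329, 326, 336, 326, 332, 326, 323, 319, 297, 318, 312, 302]  (not all equal)
t=5: [335, 329, 335, 321, 321, 320, 317, 313, 306, 307, 299, 306, 303, 308, 312, 316, 329, 319, 323, 329]  (not all equal)
t=6: [299, 304, 300, 312, 313, 315, 318, 321, 326, 326, 331, 327, 329, 325, 321, 317, 308, 314, 310, 305]  (not all equal)
t=7: [331, 328, 330, 322, 321, 318, 316, 313, 308, 308, 304, 306, 305, 310, 314, 317, 324, 321, 324, 327]  (not all equal)
t=8: [304, 306, 305, 312, 313, 316, 318, 321, 325, 325, 328, 326, 327, 323, 320, 317, 312, 313, 310, 307]  (not all equal)
t=9: [328, 326, 327, 322, 321, 318, 316, 313, 310, 309, 306, 308, 307, 312, 314, 317, 321, 321, 324, 325]  (not all equal)
t=10: [306, 308, 307, 312, 313, 316, 318, 321, 323, 324, 326, 325, 325, 322, 320, 317, 314, 313, 311, 309]  (not all equal)
t=11: [326, 325, 325, 322, 320, 318, 316, 314, 312, 311, 308, 310, 310, 313, 315, 317, 319, 321, 323, 324]  (not all equal)
t=12: [308, 310, 310, 313, 314, 316, 318, 320, 321, 323, 325, 323, 323, 321, 319, 317, 315, 314, 312, 311]  (not all equal)
t=13: [325, 323, 323, 321, 320, 318, 316, 315, 313, 312, 310, 312, 312, 314, 315, 317, 319, 320, 322, 323]  (not all equal)
t=14: [310, 312, 312, 314, 315, 316, 318, 319, 320, 321, 323, 322, 321, 320, 319, 317, 316, 314, 313, 312]  (not all equal)
t=15: [323, 322, 321, 320, 319, 318, 317, 316, 314, 314, 312, 313, 314, 315, 316, 317, 318, 319, 321, 321]  (not all equal)
t=16: [312, 313, 314, 315, 316, 316, 317, 318, 319, 320, 321, 320, 320, 319, 318, 317, 316, 315, 314, 313]  (not all equal)
t=17: [321, 320, 320, 319, 318, 318, 317, 316, 316, 315, 314, 315, 315, 316, 316, 317, 318, 319, 320, 320]  (not all equal)
t=18: [314, 315, 315, 316, 316, 317, 317, 318, 318, 318, 319, 319, 318, 318, 318, 317, 316, 316, 315, 315]  (not all equal)
t=19: [319, 319, 318, 318, 318, 317, 317, 317, 317, 316, 316, 316, 316, 317, 317, 317, 318, 318, 318, 319]  (not all equal)
t=20: [316, 316, 316, 317, 317, 317, 317, 318, 318, 318, 318, 318, 318, 318, 317, 317, 317, 317, 316, 316]  (not all equal)
t=21: [318, 318, 318, 318, 318, 317, 317, 317, 317, 317, 317, 317, 317, 317, 317, 317, 318, 318, 318, 318]  (not all equal)
t=22: [317, 317, 317, 317, 317, 317, 317, 318, 318, 318, 318, 318, 318, 318, 317, 317, 317, 317, 317, 317]  (not all equal)
t=23: [318, 318, 318, 318, 318, 317, 317, 317, 317, 317, 317, 317, 317, 317, 317, 317, 318, 318, 318, 318]  (not all equal)

Answer: never
Key observation: The state at step 21 reappears at step 23 — the system is in a cycle of period 2 from step 21 on.  No step 0..23 is synchronized, and the cycle repeats forever, so no step up to 80 (or ever) has all oscillators equal.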